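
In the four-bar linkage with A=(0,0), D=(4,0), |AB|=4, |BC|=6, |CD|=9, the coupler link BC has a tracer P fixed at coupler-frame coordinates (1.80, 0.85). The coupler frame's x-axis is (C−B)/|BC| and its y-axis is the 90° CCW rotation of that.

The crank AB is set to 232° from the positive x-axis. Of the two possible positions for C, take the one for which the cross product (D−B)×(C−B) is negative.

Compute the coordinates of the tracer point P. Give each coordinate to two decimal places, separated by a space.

-0.82 -4.27

A=(0,0), D=(4.00,0)
B = A + 4.00·(cos232°, sin232°) = (-2.4626, -3.1520)
|BD| = 7.1904
circle(B,6.00) ∩ circle(D,9.00): a=0.4660, h=5.9819
  candidates: C₊=(-4.6661,2.4287) cross=43.012; C₋=(0.5785,-8.3242) cross=-43.012
  mode - wants cross < 0 → take C=(0.5785,-8.3242) (cross=-43.012)
ex = (C−B)/|BC| = (0.5069,-0.8620); ey = (0.8620,0.5069)
P = B + 1.80·ex + 0.85·ey = (-0.8176,-4.2729)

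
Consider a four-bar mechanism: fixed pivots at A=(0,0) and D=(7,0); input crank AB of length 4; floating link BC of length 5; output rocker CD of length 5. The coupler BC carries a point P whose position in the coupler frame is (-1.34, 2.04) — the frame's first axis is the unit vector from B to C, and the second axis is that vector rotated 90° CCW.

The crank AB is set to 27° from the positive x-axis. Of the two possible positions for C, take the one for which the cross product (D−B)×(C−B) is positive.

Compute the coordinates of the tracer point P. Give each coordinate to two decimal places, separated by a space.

1.24 2.55

A=(0,0), D=(7.00,0)
B = A + 4.00·(cos27°, sin27°) = (3.5640, 1.8160)
|BD| = 3.8863
circle(B,5.00) ∩ circle(D,5.00): a=1.9432, h=4.6070
  candidates: C₊=(7.4347,4.9811) cross=17.904; C₋=(3.1293,-3.1651) cross=-17.904
  mode + wants cross > 0 → take C=(7.4347,4.9811) (cross=17.904)
ex = (C−B)/|BC| = (0.7741,0.6330); ey = (-0.6330,0.7741)
P = B + -1.34·ex + 2.04·ey = (1.2353,2.5469)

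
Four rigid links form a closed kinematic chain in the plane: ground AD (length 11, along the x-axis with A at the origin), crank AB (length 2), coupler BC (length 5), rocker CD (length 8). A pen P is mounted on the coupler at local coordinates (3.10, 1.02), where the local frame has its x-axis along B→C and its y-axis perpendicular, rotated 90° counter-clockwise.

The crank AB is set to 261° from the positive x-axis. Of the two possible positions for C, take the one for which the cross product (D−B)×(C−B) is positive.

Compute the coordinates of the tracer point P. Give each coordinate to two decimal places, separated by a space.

A=(0,0), D=(11.00,0)
B = A + 2.00·(cos261°, sin261°) = (-0.3129, -1.9754)
|BD| = 11.4840
circle(B,5.00) ∩ circle(D,8.00): a=4.0440, h=2.9404
  candidates: C₊=(3.1651,1.6168) cross=33.768; C₋=(4.1766,-4.1763) cross=-33.768
  mode + wants cross > 0 → take C=(3.1651,1.6168) (cross=33.768)
ex = (C−B)/|BC| = (0.6956,0.7184); ey = (-0.7184,0.6956)
P = B + 3.10·ex + 1.02·ey = (1.1107,0.9613)

1.11 0.96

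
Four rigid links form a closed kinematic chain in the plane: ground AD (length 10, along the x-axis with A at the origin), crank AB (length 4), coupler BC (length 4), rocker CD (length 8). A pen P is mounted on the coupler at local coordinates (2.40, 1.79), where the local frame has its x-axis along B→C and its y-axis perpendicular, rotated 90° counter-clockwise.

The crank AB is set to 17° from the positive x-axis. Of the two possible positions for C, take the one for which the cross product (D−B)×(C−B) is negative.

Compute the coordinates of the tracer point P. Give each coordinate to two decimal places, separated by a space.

4.66 -1.70

A=(0,0), D=(10.00,0)
B = A + 4.00·(cos17°, sin17°) = (3.8252, 1.1695)
|BD| = 6.2846
circle(B,4.00) ∩ circle(D,8.00): a=-0.6766, h=3.9424
  candidates: C₊=(3.8941,5.1689) cross=24.776; C₋=(2.4268,-2.5781) cross=-24.776
  mode - wants cross < 0 → take C=(2.4268,-2.5781) (cross=-24.776)
ex = (C−B)/|BC| = (-0.3496,-0.9369); ey = (0.9369,-0.3496)
P = B + 2.40·ex + 1.79·ey = (4.6632,-1.7049)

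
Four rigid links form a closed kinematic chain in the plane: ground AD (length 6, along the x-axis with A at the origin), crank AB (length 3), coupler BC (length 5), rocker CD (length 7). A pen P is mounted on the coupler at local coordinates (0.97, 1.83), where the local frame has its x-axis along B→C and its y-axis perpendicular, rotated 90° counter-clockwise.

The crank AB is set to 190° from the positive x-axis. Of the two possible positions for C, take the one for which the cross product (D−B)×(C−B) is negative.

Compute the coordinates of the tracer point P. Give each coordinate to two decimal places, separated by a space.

A=(0,0), D=(6.00,0)
B = A + 3.00·(cos190°, sin190°) = (-2.9544, -0.5209)
|BD| = 8.9696
circle(B,5.00) ∩ circle(D,7.00): a=3.1469, h=3.8855
  candidates: C₊=(-0.0385,3.5407) cross=34.851; C₋=(0.4129,-4.2171) cross=-34.851
  mode - wants cross < 0 → take C=(0.4129,-4.2171) (cross=-34.851)
ex = (C−B)/|BC| = (0.6735,-0.7392); ey = (0.7392,0.6735)
P = B + 0.97·ex + 1.83·ey = (-0.9484,-0.0056)

-0.95 -0.01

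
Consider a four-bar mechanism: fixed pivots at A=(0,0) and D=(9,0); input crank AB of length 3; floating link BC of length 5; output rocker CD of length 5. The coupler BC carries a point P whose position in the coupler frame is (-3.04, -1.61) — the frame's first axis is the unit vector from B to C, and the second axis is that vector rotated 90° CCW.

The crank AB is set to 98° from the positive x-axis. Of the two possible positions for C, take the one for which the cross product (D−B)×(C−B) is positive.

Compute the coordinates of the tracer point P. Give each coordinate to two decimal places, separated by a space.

A=(0,0), D=(9.00,0)
B = A + 3.00·(cos98°, sin98°) = (-0.4175, 2.9708)
|BD| = 9.8750
circle(B,5.00) ∩ circle(D,5.00): a=4.9375, h=0.7881
  candidates: C₊=(4.5283,2.2370) cross=7.783; C₋=(4.0541,0.7338) cross=-7.783
  mode + wants cross > 0 → take C=(4.5283,2.2370) (cross=7.783)
ex = (C−B)/|BC| = (0.9892,-0.1468); ey = (0.1468,0.9892)
P = B + -3.04·ex + -1.61·ey = (-3.6609,1.8244)

-3.66 1.82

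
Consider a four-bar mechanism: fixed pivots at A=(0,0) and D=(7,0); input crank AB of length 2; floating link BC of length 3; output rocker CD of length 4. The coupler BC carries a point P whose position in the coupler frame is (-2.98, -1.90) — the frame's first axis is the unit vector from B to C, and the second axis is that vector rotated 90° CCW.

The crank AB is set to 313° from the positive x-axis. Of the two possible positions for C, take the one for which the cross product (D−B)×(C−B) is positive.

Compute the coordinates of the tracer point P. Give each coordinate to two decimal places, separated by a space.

1.16 -4.99

A=(0,0), D=(7.00,0)
B = A + 2.00·(cos313°, sin313°) = (1.3640, -1.4627)
|BD| = 5.8227
circle(B,3.00) ∩ circle(D,4.00): a=2.3103, h=1.9138
  candidates: C₊=(3.1194,0.9701) cross=11.144; C₋=(4.0809,-2.7348) cross=-11.144
  mode + wants cross > 0 → take C=(3.1194,0.9701) (cross=11.144)
ex = (C−B)/|BC| = (0.5851,0.8109); ey = (-0.8109,0.5851)
P = B + -2.98·ex + -1.90·ey = (1.1611,-4.9911)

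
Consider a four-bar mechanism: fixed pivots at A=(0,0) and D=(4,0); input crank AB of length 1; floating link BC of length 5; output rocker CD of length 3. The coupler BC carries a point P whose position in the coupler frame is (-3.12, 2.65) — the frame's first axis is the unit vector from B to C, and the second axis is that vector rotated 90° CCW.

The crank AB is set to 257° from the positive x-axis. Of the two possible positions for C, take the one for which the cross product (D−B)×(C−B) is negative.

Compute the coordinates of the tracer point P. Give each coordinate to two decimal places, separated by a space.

A=(0,0), D=(4.00,0)
B = A + 1.00·(cos257°, sin257°) = (-0.2250, -0.9744)
|BD| = 4.3359
circle(B,5.00) ∩ circle(D,3.00): a=4.0130, h=2.9826
  candidates: C₊=(3.0152,2.8337) cross=12.932; C₋=(4.3557,-2.9788) cross=-12.932
  mode - wants cross < 0 → take C=(4.3557,-2.9788) (cross=-12.932)
ex = (C−B)/|BC| = (0.9161,-0.4009); ey = (0.4009,0.9161)
P = B + -3.12·ex + 2.65·ey = (-2.0209,2.7041)

-2.02 2.70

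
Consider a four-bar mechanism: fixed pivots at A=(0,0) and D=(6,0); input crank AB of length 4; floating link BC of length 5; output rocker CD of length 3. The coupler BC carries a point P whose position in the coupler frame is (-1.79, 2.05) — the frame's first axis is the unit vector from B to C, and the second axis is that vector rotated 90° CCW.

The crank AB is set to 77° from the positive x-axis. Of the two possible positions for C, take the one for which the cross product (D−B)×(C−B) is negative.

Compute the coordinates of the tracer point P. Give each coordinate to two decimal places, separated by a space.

1.97 6.40

A=(0,0), D=(6.00,0)
B = A + 4.00·(cos77°, sin77°) = (0.8998, 3.8975)
|BD| = 6.4189
circle(B,5.00) ∩ circle(D,3.00): a=4.4558, h=2.2685
  candidates: C₊=(5.8176,2.9944) cross=14.561; C₋=(3.0628,-0.6105) cross=-14.561
  mode - wants cross < 0 → take C=(3.0628,-0.6105) (cross=-14.561)
ex = (C−B)/|BC| = (0.4326,-0.9016); ey = (0.9016,0.4326)
P = B + -1.79·ex + 2.05·ey = (1.9737,6.3981)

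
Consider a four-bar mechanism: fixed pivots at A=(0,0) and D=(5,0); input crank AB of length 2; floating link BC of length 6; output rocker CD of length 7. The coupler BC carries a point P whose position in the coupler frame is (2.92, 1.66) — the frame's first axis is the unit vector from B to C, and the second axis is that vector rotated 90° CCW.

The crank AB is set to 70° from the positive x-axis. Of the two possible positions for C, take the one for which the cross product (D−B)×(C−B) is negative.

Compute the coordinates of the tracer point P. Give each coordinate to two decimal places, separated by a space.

A=(0,0), D=(5.00,0)
B = A + 2.00·(cos70°, sin70°) = (0.6840, 1.8794)
|BD| = 4.7074
circle(B,6.00) ∩ circle(D,7.00): a=0.9729, h=5.9206
  candidates: C₊=(3.9398,6.9192) cross=27.871; C₋=(-0.7877,-3.9373) cross=-27.871
  mode - wants cross < 0 → take C=(-0.7877,-3.9373) (cross=-27.871)
ex = (C−B)/|BC| = (-0.2453,-0.9694); ey = (0.9694,-0.2453)
P = B + 2.92·ex + 1.66·ey = (1.5771,-1.3586)

1.58 -1.36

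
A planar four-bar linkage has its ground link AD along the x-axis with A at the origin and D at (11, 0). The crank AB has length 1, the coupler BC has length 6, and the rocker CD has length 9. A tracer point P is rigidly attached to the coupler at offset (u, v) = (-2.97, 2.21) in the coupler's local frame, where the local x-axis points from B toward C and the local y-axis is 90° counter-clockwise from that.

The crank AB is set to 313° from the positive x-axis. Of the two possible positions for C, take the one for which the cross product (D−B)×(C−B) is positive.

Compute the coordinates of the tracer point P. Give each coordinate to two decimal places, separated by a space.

-2.60 -2.44

A=(0,0), D=(11.00,0)
B = A + 1.00·(cos313°, sin313°) = (0.6820, -0.7314)
|BD| = 10.3439
circle(B,6.00) ∩ circle(D,9.00): a=2.9967, h=5.1980
  candidates: C₊=(3.3037,4.6655) cross=53.768; C₋=(4.0388,-5.7045) cross=-53.768
  mode + wants cross > 0 → take C=(3.3037,4.6655) (cross=53.768)
ex = (C−B)/|BC| = (0.4370,0.8995); ey = (-0.8995,0.4370)
P = B + -2.97·ex + 2.21·ey = (-2.6036,-2.4372)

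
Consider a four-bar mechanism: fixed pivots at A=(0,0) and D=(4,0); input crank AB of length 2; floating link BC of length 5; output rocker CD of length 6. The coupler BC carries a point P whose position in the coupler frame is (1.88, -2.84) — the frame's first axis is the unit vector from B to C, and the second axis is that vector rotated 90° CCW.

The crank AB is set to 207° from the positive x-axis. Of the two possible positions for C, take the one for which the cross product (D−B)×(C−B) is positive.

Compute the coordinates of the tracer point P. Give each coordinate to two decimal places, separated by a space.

A=(0,0), D=(4.00,0)
B = A + 2.00·(cos207°, sin207°) = (-1.7820, -0.9080)
|BD| = 5.8529
circle(B,5.00) ∩ circle(D,6.00): a=1.9867, h=4.5883
  candidates: C₊=(-0.5311,3.9330) cross=26.855; C₋=(0.8925,-5.1326) cross=-26.855
  mode + wants cross > 0 → take C=(-0.5311,3.9330) (cross=26.855)
ex = (C−B)/|BC| = (0.2502,0.9682); ey = (-0.9682,0.2502)
P = B + 1.88·ex + -2.84·ey = (1.4380,0.2017)

1.44 0.20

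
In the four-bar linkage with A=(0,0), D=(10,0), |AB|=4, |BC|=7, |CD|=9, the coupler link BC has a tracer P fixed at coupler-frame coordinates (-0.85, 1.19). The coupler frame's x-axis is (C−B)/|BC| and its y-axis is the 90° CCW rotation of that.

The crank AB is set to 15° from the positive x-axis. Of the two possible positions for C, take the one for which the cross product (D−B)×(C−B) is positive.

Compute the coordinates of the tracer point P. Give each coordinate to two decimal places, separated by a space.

A=(0,0), D=(10.00,0)
B = A + 4.00·(cos15°, sin15°) = (3.8637, 1.0353)
|BD| = 6.2230
circle(B,7.00) ∩ circle(D,9.00): a=0.5404, h=6.9791
  candidates: C₊=(5.5576,7.8272) cross=43.431; C₋=(3.2355,-5.9365) cross=-43.431
  mode + wants cross > 0 → take C=(5.5576,7.8272) (cross=43.431)
ex = (C−B)/|BC| = (0.2420,0.9703); ey = (-0.9703,0.2420)
P = B + -0.85·ex + 1.19·ey = (2.5034,0.4985)

2.50 0.50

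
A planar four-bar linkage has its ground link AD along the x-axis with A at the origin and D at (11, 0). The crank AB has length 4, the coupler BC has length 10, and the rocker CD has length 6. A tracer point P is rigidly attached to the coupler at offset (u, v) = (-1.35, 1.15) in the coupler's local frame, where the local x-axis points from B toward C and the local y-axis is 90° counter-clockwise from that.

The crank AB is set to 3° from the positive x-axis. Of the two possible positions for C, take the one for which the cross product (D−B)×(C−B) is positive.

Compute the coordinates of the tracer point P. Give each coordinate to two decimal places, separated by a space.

2.23 0.39

A=(0,0), D=(11.00,0)
B = A + 4.00·(cos3°, sin3°) = (3.9945, 0.2093)
|BD| = 7.0086
circle(B,10.00) ∩ circle(D,6.00): a=8.0701, h=5.9054
  candidates: C₊=(12.2374,5.8710) cross=41.388; C₋=(11.8846,-5.9344) cross=-41.388
  mode + wants cross > 0 → take C=(12.2374,5.8710) (cross=41.388)
ex = (C−B)/|BC| = (0.8243,0.5662); ey = (-0.5662,0.8243)
P = B + -1.35·ex + 1.15·ey = (2.2306,0.3930)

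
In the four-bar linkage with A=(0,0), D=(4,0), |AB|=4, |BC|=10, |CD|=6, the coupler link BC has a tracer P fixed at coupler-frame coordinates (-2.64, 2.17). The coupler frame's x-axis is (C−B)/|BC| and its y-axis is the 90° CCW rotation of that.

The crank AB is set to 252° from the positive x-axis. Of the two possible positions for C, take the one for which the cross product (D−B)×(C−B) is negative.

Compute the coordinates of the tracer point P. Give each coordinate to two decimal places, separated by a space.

A=(0,0), D=(4.00,0)
B = A + 4.00·(cos252°, sin252°) = (-1.2361, -3.8042)
|BD| = 6.4721
circle(B,10.00) ∩ circle(D,6.00): a=8.1803, h=5.7517
  candidates: C₊=(2.0012,5.6573) cross=37.226; C₋=(8.7627,-3.6492) cross=-37.226
  mode - wants cross < 0 → take C=(8.7627,-3.6492) (cross=-37.226)
ex = (C−B)/|BC| = (0.9999,0.0155); ey = (-0.0155,0.9999)
P = B + -2.64·ex + 2.17·ey = (-3.9094,-1.6754)

-3.91 -1.68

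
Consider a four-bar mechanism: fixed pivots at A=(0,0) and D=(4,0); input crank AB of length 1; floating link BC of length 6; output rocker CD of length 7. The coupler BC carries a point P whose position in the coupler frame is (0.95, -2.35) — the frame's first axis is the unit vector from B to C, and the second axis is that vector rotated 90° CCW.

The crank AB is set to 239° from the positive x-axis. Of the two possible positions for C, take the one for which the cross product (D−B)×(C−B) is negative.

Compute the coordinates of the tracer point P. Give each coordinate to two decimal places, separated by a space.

A=(0,0), D=(4.00,0)
B = A + 1.00·(cos239°, sin239°) = (-0.5150, -0.8572)
|BD| = 4.5957
circle(B,6.00) ∩ circle(D,7.00): a=0.8835, h=5.9346
  candidates: C₊=(-0.7540,5.1381) cross=27.274; C₋=(1.4598,-6.5228) cross=-27.274
  mode - wants cross < 0 → take C=(1.4598,-6.5228) (cross=-27.274)
ex = (C−B)/|BC| = (0.3291,-0.9443); ey = (0.9443,0.3291)
P = B + 0.95·ex + -2.35·ey = (-2.4214,-2.5277)

-2.42 -2.53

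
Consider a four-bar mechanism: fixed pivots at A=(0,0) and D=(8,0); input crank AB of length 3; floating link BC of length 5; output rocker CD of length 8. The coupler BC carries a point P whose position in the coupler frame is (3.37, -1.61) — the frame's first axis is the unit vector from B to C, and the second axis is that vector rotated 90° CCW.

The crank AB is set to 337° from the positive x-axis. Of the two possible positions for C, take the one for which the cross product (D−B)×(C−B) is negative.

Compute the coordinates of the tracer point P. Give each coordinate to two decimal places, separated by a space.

A=(0,0), D=(8.00,0)
B = A + 3.00·(cos337°, sin337°) = (2.7615, -1.1722)
|BD| = 5.3680
circle(B,5.00) ∩ circle(D,8.00): a=-0.9486, h=4.9092
  candidates: C₊=(0.7638,3.4114) cross=26.353; C₋=(2.9078,-6.1701) cross=-26.353
  mode - wants cross < 0 → take C=(2.9078,-6.1701) (cross=-26.353)
ex = (C−B)/|BC| = (0.0293,-0.9996); ey = (0.9996,0.0293)
P = B + 3.37·ex + -1.61·ey = (1.2508,-4.5879)

1.25 -4.59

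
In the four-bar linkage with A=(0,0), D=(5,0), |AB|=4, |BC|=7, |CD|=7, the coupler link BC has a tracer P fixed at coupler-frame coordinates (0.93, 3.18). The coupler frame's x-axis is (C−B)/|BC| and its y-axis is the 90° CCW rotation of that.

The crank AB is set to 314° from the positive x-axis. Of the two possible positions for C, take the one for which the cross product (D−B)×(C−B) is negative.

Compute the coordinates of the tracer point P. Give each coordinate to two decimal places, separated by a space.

4.86 -0.30

A=(0,0), D=(5.00,0)
B = A + 4.00·(cos314°, sin314°) = (2.7786, -2.8774)
|BD| = 3.6351
circle(B,7.00) ∩ circle(D,7.00): a=1.8175, h=6.7599
  candidates: C₊=(-1.4616,2.6923) cross=24.573; C₋=(9.2402,-5.5696) cross=-24.573
  mode - wants cross < 0 → take C=(9.2402,-5.5696) (cross=-24.573)
ex = (C−B)/|BC| = (0.9231,-0.3846); ey = (0.3846,0.9231)
P = B + 0.93·ex + 3.18·ey = (4.8602,-0.2997)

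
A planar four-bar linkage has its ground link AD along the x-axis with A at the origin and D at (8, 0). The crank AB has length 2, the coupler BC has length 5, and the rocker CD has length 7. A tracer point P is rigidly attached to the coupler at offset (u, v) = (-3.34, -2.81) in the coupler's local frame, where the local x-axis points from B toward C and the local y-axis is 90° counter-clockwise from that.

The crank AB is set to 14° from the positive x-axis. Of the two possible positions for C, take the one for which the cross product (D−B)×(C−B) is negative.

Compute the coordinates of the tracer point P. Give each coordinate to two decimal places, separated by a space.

-1.29 3.42

A=(0,0), D=(8.00,0)
B = A + 2.00·(cos14°, sin14°) = (1.9406, 0.4838)
|BD| = 6.0787
circle(B,5.00) ∩ circle(D,7.00): a=1.0652, h=4.8852
  candidates: C₊=(3.3913,5.2688) cross=29.696; C₋=(2.6136,-4.4707) cross=-29.696
  mode - wants cross < 0 → take C=(2.6136,-4.4707) (cross=-29.696)
ex = (C−B)/|BC| = (0.1346,-0.9909); ey = (0.9909,0.1346)
P = B + -3.34·ex + -2.81·ey = (-1.2934,3.4152)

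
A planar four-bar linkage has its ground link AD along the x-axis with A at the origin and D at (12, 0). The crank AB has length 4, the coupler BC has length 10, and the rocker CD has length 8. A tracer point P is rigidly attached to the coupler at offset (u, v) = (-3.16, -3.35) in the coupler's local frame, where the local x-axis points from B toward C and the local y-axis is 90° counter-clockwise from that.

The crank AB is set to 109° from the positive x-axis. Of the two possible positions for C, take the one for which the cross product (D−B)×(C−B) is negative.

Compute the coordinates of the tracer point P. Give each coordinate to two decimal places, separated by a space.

A=(0,0), D=(12.00,0)
B = A + 4.00·(cos109°, sin109°) = (-1.3023, 3.7821)
|BD| = 13.8295
circle(B,10.00) ∩ circle(D,8.00): a=8.2163, h=5.7002
  candidates: C₊=(8.1597,7.0180) cross=78.831; C₋=(5.0419,-3.9478) cross=-78.831
  mode - wants cross < 0 → take C=(5.0419,-3.9478) (cross=-78.831)
ex = (C−B)/|BC| = (0.6344,-0.7730); ey = (0.7730,0.6344)
P = B + -3.16·ex + -3.35·ey = (-5.8966,4.0994)

-5.90 4.10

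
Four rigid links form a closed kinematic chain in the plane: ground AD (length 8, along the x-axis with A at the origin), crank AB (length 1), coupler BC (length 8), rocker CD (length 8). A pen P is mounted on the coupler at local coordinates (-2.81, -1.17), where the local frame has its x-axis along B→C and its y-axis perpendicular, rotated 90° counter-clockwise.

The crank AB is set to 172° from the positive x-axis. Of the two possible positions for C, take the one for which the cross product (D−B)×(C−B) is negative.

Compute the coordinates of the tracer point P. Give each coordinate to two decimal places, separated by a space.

A=(0,0), D=(8.00,0)
B = A + 1.00·(cos172°, sin172°) = (-0.9903, 0.1392)
|BD| = 8.9913
circle(B,8.00) ∩ circle(D,8.00): a=4.4957, h=6.6173
  candidates: C₊=(3.6073,6.6861) cross=59.499; C₋=(3.4024,-6.5469) cross=-59.499
  mode - wants cross < 0 → take C=(3.4024,-6.5469) (cross=-59.499)
ex = (C−B)/|BC| = (0.5491,-0.8358); ey = (0.8358,0.5491)
P = B + -2.81·ex + -1.17·ey = (-3.5111,1.8452)

-3.51 1.85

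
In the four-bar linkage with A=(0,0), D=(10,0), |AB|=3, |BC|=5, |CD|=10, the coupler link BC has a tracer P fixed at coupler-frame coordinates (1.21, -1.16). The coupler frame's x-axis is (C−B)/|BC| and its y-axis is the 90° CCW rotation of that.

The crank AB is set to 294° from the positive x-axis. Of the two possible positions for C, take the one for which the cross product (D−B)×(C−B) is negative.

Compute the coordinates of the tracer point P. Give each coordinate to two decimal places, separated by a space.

0.63 -4.31

A=(0,0), D=(10.00,0)
B = A + 3.00·(cos294°, sin294°) = (1.2202, -2.7406)
|BD| = 9.1976
circle(B,5.00) ∩ circle(D,10.00): a=0.5216, h=4.9727
  candidates: C₊=(0.2364,2.1616) cross=45.737; C₋=(3.1999,-7.3320) cross=-45.737
  mode - wants cross < 0 → take C=(3.1999,-7.3320) (cross=-45.737)
ex = (C−B)/|BC| = (0.3959,-0.9183); ey = (0.9183,0.3959)
P = B + 1.21·ex + -1.16·ey = (0.6341,-4.3110)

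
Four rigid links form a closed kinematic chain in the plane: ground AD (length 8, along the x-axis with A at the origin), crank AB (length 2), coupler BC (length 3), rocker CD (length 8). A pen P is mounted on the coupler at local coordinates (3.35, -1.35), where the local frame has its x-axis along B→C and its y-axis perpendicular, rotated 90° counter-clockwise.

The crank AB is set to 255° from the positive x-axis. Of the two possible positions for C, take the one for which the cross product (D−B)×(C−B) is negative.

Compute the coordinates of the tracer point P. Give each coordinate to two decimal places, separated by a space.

A=(0,0), D=(8.00,0)
B = A + 2.00·(cos255°, sin255°) = (-0.5176, -1.9319)
|BD| = 8.7340
circle(B,3.00) ∩ circle(D,8.00): a=1.2184, h=2.7415
  candidates: C₊=(0.0642,1.0112) cross=23.944; C₋=(1.2769,-4.3359) cross=-23.944
  mode - wants cross < 0 → take C=(1.2769,-4.3359) (cross=-23.944)
ex = (C−B)/|BC| = (0.5982,-0.8014); ey = (0.8014,0.5982)
P = B + 3.35·ex + -1.35·ey = (0.4045,-5.4239)

0.40 -5.42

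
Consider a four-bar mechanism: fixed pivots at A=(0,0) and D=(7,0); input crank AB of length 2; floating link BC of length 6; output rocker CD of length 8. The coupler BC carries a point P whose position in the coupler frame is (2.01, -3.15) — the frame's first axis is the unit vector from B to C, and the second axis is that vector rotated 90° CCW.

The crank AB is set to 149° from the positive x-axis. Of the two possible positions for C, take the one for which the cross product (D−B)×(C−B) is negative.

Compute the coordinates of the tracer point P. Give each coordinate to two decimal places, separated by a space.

A=(0,0), D=(7.00,0)
B = A + 2.00·(cos149°, sin149°) = (-1.7143, 1.0301)
|BD| = 8.7750
circle(B,6.00) ∩ circle(D,8.00): a=2.7921, h=5.3108
  candidates: C₊=(1.6818,5.9764) cross=46.602; C₋=(0.4350,-4.5717) cross=-46.602
  mode - wants cross < 0 → take C=(0.4350,-4.5717) (cross=-46.602)
ex = (C−B)/|BC| = (0.3582,-0.9336); ey = (0.9336,0.3582)
P = B + 2.01·ex + -3.15·ey = (-3.9353,-1.9749)

-3.94 -1.97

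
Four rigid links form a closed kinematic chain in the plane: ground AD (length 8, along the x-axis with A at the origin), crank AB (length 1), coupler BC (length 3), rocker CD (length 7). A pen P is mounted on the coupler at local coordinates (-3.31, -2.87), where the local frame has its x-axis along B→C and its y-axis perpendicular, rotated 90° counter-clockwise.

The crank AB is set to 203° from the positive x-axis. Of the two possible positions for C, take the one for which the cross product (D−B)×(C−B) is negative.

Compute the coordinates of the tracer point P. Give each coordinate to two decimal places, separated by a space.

-5.30 -0.49

A=(0,0), D=(8.00,0)
B = A + 1.00·(cos203°, sin203°) = (-0.9205, -0.3907)
|BD| = 8.9291
circle(B,3.00) ∩ circle(D,7.00): a=2.2247, h=2.0127
  candidates: C₊=(1.2139,1.7174) cross=17.971; C₋=(1.3901,-2.3041) cross=-17.971
  mode - wants cross < 0 → take C=(1.3901,-2.3041) (cross=-17.971)
ex = (C−B)/|BC| = (0.7702,-0.6378); ey = (0.6378,0.7702)
P = B + -3.31·ex + -2.87·ey = (-5.3004,-0.4901)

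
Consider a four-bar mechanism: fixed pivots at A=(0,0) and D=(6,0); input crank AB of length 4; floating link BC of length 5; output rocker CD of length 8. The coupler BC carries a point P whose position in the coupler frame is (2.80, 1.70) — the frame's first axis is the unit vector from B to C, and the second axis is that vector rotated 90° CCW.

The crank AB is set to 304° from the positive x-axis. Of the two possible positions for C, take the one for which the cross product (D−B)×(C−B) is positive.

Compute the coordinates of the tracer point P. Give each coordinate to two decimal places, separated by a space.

A=(0,0), D=(6.00,0)
B = A + 4.00·(cos304°, sin304°) = (2.2368, -3.3162)
|BD| = 5.0158
circle(B,5.00) ∩ circle(D,8.00): a=-1.3798, h=4.8059
  candidates: C₊=(-1.9757,-0.6227) cross=24.105; C₋=(4.3789,-7.8340) cross=-24.105
  mode + wants cross > 0 → take C=(-1.9757,-0.6227) (cross=24.105)
ex = (C−B)/|BC| = (-0.8425,0.5387); ey = (-0.5387,-0.8425)
P = B + 2.80·ex + 1.70·ey = (-1.0380,-3.2401)

-1.04 -3.24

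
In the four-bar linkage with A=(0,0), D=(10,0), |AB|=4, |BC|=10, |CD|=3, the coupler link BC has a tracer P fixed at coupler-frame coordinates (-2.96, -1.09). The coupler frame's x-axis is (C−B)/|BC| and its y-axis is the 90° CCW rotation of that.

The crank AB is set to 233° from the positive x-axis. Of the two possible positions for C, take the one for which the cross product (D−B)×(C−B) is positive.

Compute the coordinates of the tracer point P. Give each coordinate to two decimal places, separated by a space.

-4.83 -5.22

A=(0,0), D=(10.00,0)
B = A + 4.00·(cos233°, sin233°) = (-2.4073, -3.1945)
|BD| = 12.8119
circle(B,10.00) ∩ circle(D,3.00): a=9.9573, h=0.9227
  candidates: C₊=(7.0055,0.1818) cross=11.822; C₋=(7.4657,-1.6053) cross=-11.822
  mode + wants cross > 0 → take C=(7.0055,0.1818) (cross=11.822)
ex = (C−B)/|BC| = (0.9413,0.3376); ey = (-0.3376,0.9413)
P = B + -2.96·ex + -1.09·ey = (-4.8254,-5.2199)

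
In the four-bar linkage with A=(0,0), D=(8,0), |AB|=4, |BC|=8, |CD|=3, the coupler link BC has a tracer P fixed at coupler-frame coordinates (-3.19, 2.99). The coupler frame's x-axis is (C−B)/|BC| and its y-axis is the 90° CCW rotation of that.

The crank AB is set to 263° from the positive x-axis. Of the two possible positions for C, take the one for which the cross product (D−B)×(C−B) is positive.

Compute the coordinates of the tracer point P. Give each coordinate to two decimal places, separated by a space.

-4.86 -3.94

A=(0,0), D=(8.00,0)
B = A + 4.00·(cos263°, sin263°) = (-0.4875, -3.9702)
|BD| = 9.3701
circle(B,8.00) ∩ circle(D,3.00): a=7.6199, h=2.4365
  candidates: C₊=(5.3823,1.4654) cross=22.831; C₋=(7.4470,-2.9486) cross=-22.831
  mode + wants cross > 0 → take C=(5.3823,1.4654) (cross=22.831)
ex = (C−B)/|BC| = (0.7337,0.6795); ey = (-0.6795,0.7337)
P = B + -3.19·ex + 2.99·ey = (-4.8596,-3.9438)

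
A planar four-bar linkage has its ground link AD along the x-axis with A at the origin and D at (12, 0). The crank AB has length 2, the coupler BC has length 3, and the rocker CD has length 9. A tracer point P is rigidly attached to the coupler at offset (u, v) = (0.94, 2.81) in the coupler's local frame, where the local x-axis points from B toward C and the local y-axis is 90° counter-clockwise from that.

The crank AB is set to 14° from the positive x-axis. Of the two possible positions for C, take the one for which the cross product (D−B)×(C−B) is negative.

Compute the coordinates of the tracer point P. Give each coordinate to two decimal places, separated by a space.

4.88 0.89

A=(0,0), D=(12.00,0)
B = A + 2.00·(cos14°, sin14°) = (1.9406, 0.4838)
|BD| = 10.0710
circle(B,3.00) ∩ circle(D,9.00): a=1.4609, h=2.6203
  candidates: C₊=(3.5257,3.0309) cross=26.389; C₋=(3.2739,-2.2036) cross=-26.389
  mode - wants cross < 0 → take C=(3.2739,-2.2036) (cross=-26.389)
ex = (C−B)/|BC| = (0.4444,-0.8958); ey = (0.8958,0.4444)
P = B + 0.94·ex + 2.81·ey = (4.8756,0.8907)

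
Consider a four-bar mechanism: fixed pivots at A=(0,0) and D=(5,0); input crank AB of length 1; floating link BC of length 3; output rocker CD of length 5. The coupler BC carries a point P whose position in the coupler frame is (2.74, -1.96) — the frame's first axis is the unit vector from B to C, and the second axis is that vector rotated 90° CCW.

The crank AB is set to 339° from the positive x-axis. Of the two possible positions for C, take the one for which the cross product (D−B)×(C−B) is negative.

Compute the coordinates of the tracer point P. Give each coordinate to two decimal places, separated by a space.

-0.70 -3.31

A=(0,0), D=(5.00,0)
B = A + 1.00·(cos339°, sin339°) = (0.9336, -0.3584)
|BD| = 4.0822
circle(B,3.00) ∩ circle(D,5.00): a=0.0814, h=2.9989
  candidates: C₊=(0.7514,2.6361) cross=12.242; C₋=(1.2779,-3.3385) cross=-12.242
  mode - wants cross < 0 → take C=(1.2779,-3.3385) (cross=-12.242)
ex = (C−B)/|BC| = (0.1148,-0.9934); ey = (0.9934,0.1148)
P = B + 2.74·ex + -1.96·ey = (-0.6990,-3.3052)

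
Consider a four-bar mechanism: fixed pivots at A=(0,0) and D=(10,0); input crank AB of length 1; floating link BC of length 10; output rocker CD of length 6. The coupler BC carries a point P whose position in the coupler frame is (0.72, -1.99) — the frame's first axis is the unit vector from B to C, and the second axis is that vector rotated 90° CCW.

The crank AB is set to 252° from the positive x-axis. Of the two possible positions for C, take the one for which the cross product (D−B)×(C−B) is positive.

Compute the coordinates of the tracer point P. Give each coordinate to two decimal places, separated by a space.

1.51 -2.03

A=(0,0), D=(10.00,0)
B = A + 1.00·(cos252°, sin252°) = (-0.3090, -0.9511)
|BD| = 10.3528
circle(B,10.00) ∩ circle(D,6.00): a=8.2673, h=5.6259
  candidates: C₊=(7.4066,5.4105) cross=58.244; C₋=(8.4402,-5.7937) cross=-58.244
  mode + wants cross > 0 → take C=(7.4066,5.4105) (cross=58.244)
ex = (C−B)/|BC| = (0.7716,0.6362); ey = (-0.6362,0.7716)
P = B + 0.72·ex + -1.99·ey = (1.5125,-2.0284)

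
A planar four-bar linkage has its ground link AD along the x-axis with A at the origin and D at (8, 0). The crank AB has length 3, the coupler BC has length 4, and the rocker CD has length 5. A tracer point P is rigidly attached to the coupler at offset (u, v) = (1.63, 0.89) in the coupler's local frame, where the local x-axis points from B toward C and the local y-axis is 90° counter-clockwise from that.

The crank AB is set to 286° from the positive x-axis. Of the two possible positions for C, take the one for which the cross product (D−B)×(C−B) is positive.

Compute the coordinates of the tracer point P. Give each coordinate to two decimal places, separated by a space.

A=(0,0), D=(8.00,0)
B = A + 3.00·(cos286°, sin286°) = (0.8269, -2.8838)
|BD| = 7.7311
circle(B,4.00) ∩ circle(D,5.00): a=3.2835, h=2.2845
  candidates: C₊=(3.0213,0.4606) cross=17.661; C₋=(4.7255,-3.7786) cross=-17.661
  mode + wants cross > 0 → take C=(3.0213,0.4606) (cross=17.661)
ex = (C−B)/|BC| = (0.5486,0.8361); ey = (-0.8361,0.5486)
P = B + 1.63·ex + 0.89·ey = (0.9770,-1.0327)

0.98 -1.03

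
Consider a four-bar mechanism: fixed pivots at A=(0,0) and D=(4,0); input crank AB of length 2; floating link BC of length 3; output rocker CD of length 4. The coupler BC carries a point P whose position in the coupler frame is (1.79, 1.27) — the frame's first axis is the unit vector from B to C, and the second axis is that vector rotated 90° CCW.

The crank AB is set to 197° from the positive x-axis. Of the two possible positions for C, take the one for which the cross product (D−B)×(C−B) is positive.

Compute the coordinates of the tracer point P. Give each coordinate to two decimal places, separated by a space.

A=(0,0), D=(4.00,0)
B = A + 2.00·(cos197°, sin197°) = (-1.9126, -0.5847)
|BD| = 5.9415
circle(B,3.00) ∩ circle(D,4.00): a=2.3816, h=1.8242
  candidates: C₊=(0.2779,1.4650) cross=10.838; C₋=(0.6370,-2.1657) cross=-10.838
  mode + wants cross > 0 → take C=(0.2779,1.4650) (cross=10.838)
ex = (C−B)/|BC| = (0.7302,0.6833); ey = (-0.6833,0.7302)
P = B + 1.79·ex + 1.27·ey = (-1.4733,1.5656)

-1.47 1.57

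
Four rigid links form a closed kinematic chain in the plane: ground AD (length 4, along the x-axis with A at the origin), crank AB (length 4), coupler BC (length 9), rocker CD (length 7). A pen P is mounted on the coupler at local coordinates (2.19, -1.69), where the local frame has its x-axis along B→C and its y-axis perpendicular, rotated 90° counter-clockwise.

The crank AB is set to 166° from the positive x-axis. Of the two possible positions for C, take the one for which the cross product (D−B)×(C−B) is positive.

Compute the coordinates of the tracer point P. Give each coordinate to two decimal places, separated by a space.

A=(0,0), D=(4.00,0)
B = A + 4.00·(cos166°, sin166°) = (-3.8812, 0.9677)
|BD| = 7.9404
circle(B,9.00) ∩ circle(D,7.00): a=5.9852, h=6.7214
  candidates: C₊=(2.8785,6.9096) cross=53.370; C₋=(1.2403,-6.4330) cross=-53.370
  mode + wants cross > 0 → take C=(2.8785,6.9096) (cross=53.370)
ex = (C−B)/|BC| = (0.7511,0.6602); ey = (-0.6602,0.7511)
P = B + 2.19·ex + -1.69·ey = (-1.1206,1.1442)

-1.12 1.14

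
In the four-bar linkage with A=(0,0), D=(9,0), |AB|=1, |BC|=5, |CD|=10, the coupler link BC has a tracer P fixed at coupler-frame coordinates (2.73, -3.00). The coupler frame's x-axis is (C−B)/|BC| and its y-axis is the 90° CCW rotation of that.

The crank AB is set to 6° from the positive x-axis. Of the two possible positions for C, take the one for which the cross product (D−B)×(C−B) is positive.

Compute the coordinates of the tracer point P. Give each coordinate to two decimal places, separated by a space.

3.64 3.18

A=(0,0), D=(9.00,0)
B = A + 1.00·(cos6°, sin6°) = (0.9945, 0.1045)
|BD| = 8.0062
circle(B,5.00) ∩ circle(D,10.00): a=-0.6808, h=4.9534
  candidates: C₊=(0.3784,5.0664) cross=39.658; C₋=(0.2491,-4.8396) cross=-39.658
  mode + wants cross > 0 → take C=(0.3784,5.0664) (cross=39.658)
ex = (C−B)/|BC| = (-0.1232,0.9924); ey = (-0.9924,-0.1232)
P = B + 2.73·ex + -3.00·ey = (3.6353,3.1834)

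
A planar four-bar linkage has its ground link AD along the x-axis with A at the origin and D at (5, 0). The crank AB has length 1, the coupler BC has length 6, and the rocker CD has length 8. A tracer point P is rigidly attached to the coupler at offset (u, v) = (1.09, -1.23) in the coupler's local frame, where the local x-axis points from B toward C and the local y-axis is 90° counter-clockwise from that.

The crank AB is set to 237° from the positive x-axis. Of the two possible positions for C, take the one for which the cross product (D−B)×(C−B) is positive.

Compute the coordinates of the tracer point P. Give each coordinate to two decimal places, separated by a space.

A=(0,0), D=(5.00,0)
B = A + 1.00·(cos237°, sin237°) = (-0.5446, -0.8387)
|BD| = 5.6077
circle(B,6.00) ∩ circle(D,8.00): a=0.3073, h=5.9921
  candidates: C₊=(-1.1370,5.1320) cross=33.602; C₋=(0.6554,-6.7174) cross=-33.602
  mode + wants cross > 0 → take C=(-1.1370,5.1320) (cross=33.602)
ex = (C−B)/|BC| = (-0.0987,0.9951); ey = (-0.9951,-0.0987)
P = B + 1.09·ex + -1.23·ey = (0.5717,0.3674)

0.57 0.37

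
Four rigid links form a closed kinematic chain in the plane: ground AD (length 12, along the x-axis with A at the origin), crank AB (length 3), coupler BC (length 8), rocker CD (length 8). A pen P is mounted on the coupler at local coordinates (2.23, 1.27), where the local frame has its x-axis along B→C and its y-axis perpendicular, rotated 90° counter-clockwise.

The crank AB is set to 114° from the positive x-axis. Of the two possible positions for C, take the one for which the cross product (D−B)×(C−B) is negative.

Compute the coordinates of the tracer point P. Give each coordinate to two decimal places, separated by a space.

1.26 2.10

A=(0,0), D=(12.00,0)
B = A + 3.00·(cos114°, sin114°) = (-1.2202, 2.7406)
|BD| = 13.5013
circle(B,8.00) ∩ circle(D,8.00): a=6.7506, h=4.2929
  candidates: C₊=(6.2613,5.5738) cross=57.959; C₋=(4.5185,-2.8332) cross=-57.959
  mode - wants cross < 0 → take C=(4.5185,-2.8332) (cross=-57.959)
ex = (C−B)/|BC| = (0.7173,-0.6967); ey = (0.6967,0.7173)
P = B + 2.23·ex + 1.27·ey = (1.2643,2.0980)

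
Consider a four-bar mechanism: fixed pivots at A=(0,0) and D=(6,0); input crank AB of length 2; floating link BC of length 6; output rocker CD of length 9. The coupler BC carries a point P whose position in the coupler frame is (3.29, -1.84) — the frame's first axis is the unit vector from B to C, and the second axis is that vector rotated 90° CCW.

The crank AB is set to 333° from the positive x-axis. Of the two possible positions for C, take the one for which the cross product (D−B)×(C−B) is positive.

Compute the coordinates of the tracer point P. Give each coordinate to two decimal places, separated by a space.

A=(0,0), D=(6.00,0)
B = A + 2.00·(cos333°, sin333°) = (1.7820, -0.9080)
|BD| = 4.3146
circle(B,6.00) ∩ circle(D,9.00): a=-3.0575, h=5.1625
  candidates: C₊=(-2.2935,3.4955) cross=22.274; C₋=(-0.1206,-6.5983) cross=-22.274
  mode + wants cross > 0 → take C=(-2.2935,3.4955) (cross=22.274)
ex = (C−B)/|BC| = (-0.6792,0.7339); ey = (-0.7339,-0.6792)
P = B + 3.29·ex + -1.84·ey = (0.8977,2.7564)

0.90 2.76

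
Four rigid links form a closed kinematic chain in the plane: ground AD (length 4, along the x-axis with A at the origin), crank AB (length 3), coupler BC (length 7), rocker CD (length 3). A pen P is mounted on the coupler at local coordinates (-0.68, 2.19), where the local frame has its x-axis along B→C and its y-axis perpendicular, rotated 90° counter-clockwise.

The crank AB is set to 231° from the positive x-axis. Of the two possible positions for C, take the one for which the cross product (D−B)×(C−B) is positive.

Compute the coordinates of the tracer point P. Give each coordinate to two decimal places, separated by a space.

-3.95 -1.33

A=(0,0), D=(4.00,0)
B = A + 3.00·(cos231°, sin231°) = (-1.8880, -2.3314)
|BD| = 6.3327
circle(B,7.00) ∩ circle(D,3.00): a=6.3246, h=3.0000
  candidates: C₊=(2.8879,2.7863) cross=18.998; C₋=(5.0969,-2.7923) cross=-18.998
  mode + wants cross > 0 → take C=(2.8879,2.7863) (cross=18.998)
ex = (C−B)/|BC| = (0.6823,0.7311); ey = (-0.7311,0.6823)
P = B + -0.68·ex + 2.19·ey = (-3.9530,-1.3344)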